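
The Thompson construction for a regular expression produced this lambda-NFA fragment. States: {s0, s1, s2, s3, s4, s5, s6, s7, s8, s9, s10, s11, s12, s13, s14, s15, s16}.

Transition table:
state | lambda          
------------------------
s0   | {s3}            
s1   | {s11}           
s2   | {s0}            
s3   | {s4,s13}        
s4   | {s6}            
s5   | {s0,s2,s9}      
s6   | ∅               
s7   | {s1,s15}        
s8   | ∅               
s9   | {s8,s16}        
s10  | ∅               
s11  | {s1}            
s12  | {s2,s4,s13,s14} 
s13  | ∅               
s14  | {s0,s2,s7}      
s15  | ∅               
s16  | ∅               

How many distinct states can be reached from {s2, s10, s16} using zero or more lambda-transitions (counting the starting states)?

Start with {s2, s10, s16}.
From s2 via lambda: add s0.
From s0 via lambda: add s3.
From s3 via lambda: add s4, s13.
From s4 via lambda: add s6.
lambda-closure = {s0, s2, s3, s4, s6, s10, s13, s16}, which has 8 states.

8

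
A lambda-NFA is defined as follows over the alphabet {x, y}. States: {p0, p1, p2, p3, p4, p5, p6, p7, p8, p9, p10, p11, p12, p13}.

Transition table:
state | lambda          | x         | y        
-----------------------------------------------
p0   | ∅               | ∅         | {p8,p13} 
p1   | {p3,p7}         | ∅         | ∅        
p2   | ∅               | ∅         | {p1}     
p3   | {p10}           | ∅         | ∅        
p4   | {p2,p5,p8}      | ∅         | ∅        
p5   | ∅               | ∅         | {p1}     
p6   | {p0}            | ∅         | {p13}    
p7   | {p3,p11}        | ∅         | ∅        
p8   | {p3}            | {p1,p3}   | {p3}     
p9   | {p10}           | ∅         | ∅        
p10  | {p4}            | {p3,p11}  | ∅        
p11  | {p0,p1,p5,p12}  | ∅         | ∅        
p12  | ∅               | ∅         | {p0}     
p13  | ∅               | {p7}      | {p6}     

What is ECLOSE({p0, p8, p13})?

Start with {p0, p8, p13}.
From p8 via lambda: add p3.
From p3 via lambda: add p10.
From p10 via lambda: add p4.
From p4 via lambda: add p2, p5.
No new states can be added; the closed set is {p0, p2, p3, p4, p5, p8, p10, p13}.

{p0, p2, p3, p4, p5, p8, p10, p13}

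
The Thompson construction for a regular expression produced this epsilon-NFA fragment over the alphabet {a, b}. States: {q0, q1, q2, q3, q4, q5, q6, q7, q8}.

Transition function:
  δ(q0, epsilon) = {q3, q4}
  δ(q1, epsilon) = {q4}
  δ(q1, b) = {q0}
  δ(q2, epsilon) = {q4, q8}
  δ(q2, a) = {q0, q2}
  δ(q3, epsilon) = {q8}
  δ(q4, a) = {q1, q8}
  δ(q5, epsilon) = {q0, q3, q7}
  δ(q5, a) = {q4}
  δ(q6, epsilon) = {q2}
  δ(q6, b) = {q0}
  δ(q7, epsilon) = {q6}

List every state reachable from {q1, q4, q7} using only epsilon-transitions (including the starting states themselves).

Start with {q1, q4, q7}.
From q7 via epsilon: add q6.
From q6 via epsilon: add q2.
From q2 via epsilon: add q8.
No new states can be added; the closed set is {q1, q2, q4, q6, q7, q8}.

{q1, q2, q4, q6, q7, q8}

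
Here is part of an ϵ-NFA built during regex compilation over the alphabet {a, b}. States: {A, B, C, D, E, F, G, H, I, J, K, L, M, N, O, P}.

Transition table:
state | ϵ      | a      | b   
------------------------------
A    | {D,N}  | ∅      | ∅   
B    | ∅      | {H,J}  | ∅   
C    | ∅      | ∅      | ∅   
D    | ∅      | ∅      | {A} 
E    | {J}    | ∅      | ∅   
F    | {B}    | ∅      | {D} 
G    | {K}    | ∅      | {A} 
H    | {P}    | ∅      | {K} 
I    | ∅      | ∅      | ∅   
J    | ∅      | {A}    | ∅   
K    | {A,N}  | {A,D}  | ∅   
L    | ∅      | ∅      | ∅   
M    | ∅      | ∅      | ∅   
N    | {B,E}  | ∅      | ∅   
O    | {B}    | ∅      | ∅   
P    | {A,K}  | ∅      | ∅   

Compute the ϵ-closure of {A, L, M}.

Start with {A, L, M}.
From A via ϵ: add D, N.
From N via ϵ: add B, E.
From E via ϵ: add J.
No new states can be added; the closed set is {A, B, D, E, J, L, M, N}.

{A, B, D, E, J, L, M, N}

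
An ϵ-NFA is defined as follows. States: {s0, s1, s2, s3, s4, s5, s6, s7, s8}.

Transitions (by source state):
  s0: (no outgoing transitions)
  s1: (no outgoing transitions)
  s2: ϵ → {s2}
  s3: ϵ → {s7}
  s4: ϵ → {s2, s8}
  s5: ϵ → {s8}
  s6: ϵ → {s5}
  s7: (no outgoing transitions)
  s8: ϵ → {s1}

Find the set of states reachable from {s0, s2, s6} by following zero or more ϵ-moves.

Start with {s0, s2, s6}.
From s6 via ϵ: add s5.
From s5 via ϵ: add s8.
From s8 via ϵ: add s1.
No new states can be added; the closed set is {s0, s1, s2, s5, s6, s8}.

{s0, s1, s2, s5, s6, s8}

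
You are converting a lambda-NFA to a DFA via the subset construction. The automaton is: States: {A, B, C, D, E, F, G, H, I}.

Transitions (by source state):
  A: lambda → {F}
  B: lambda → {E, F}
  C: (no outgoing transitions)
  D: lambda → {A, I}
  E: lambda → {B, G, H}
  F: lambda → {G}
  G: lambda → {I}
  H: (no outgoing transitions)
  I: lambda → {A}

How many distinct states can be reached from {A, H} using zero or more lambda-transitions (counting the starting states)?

5

Start with {A, H}.
From A via lambda: add F.
From F via lambda: add G.
From G via lambda: add I.
lambda-closure = {A, F, G, H, I}, which has 5 states.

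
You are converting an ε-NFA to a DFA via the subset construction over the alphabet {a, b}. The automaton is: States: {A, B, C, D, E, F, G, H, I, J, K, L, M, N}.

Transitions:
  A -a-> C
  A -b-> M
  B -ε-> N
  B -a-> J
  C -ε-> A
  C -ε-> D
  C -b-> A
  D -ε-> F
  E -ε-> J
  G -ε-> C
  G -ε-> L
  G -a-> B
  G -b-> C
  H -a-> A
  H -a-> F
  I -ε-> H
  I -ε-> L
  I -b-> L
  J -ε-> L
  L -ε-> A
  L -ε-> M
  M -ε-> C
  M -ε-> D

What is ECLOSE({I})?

{A, C, D, F, H, I, L, M}

Start with {I}.
From I via ε: add H, L.
From L via ε: add A, M.
From M via ε: add C, D.
From D via ε: add F.
No new states can be added; the closed set is {A, C, D, F, H, I, L, M}.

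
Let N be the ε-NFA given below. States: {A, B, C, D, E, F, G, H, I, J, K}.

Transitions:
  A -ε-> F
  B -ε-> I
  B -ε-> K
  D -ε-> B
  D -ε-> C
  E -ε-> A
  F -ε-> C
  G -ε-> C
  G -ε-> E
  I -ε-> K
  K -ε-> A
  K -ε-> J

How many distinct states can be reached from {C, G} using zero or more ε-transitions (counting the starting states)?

Start with {C, G}.
From G via ε: add E.
From E via ε: add A.
From A via ε: add F.
ε-closure = {A, C, E, F, G}, which has 5 states.

5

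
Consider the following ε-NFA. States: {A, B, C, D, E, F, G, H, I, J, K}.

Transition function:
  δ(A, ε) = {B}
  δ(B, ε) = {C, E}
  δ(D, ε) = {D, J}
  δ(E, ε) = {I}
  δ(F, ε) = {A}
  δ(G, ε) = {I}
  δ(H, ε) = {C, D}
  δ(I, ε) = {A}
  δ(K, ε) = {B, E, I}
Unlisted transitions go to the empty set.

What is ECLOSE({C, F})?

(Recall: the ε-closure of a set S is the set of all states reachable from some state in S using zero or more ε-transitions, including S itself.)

Start with {C, F}.
From F via ε: add A.
From A via ε: add B.
From B via ε: add E.
From E via ε: add I.
No new states can be added; the closed set is {A, B, C, E, F, I}.

{A, B, C, E, F, I}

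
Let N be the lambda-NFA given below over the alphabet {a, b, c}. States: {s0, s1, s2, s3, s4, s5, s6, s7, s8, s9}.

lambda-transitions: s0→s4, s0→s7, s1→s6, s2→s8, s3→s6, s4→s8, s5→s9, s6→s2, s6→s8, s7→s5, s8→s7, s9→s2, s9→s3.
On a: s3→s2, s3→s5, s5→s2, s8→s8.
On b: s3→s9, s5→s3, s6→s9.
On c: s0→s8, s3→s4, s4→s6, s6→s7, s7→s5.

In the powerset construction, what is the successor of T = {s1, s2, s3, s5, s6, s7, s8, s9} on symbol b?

s3 on b → {s9}.
s5 on b → {s3}.
s6 on b → {s9}.
No b-transition from s1, s2, s7, s8, s9.
Union after reading b: {s3, s9}.
Now take the lambda-closure:
From s3 via lambda: add s6.
From s9 via lambda: add s2.
From s2 via lambda: add s8.
From s8 via lambda: add s7.
From s7 via lambda: add s5.
No new states can be added; the closed set is {s2, s3, s5, s6, s7, s8, s9}.

{s2, s3, s5, s6, s7, s8, s9}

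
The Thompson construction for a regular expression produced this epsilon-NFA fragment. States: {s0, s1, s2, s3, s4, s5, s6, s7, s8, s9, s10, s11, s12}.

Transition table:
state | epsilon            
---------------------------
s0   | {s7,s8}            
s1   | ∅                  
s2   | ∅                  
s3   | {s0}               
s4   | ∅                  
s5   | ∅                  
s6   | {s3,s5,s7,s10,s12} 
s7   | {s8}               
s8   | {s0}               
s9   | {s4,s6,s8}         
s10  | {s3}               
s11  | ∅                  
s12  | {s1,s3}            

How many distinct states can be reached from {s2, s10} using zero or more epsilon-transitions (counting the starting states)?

6

Start with {s2, s10}.
From s10 via epsilon: add s3.
From s3 via epsilon: add s0.
From s0 via epsilon: add s7, s8.
epsilon-closure = {s0, s2, s3, s7, s8, s10}, which has 6 states.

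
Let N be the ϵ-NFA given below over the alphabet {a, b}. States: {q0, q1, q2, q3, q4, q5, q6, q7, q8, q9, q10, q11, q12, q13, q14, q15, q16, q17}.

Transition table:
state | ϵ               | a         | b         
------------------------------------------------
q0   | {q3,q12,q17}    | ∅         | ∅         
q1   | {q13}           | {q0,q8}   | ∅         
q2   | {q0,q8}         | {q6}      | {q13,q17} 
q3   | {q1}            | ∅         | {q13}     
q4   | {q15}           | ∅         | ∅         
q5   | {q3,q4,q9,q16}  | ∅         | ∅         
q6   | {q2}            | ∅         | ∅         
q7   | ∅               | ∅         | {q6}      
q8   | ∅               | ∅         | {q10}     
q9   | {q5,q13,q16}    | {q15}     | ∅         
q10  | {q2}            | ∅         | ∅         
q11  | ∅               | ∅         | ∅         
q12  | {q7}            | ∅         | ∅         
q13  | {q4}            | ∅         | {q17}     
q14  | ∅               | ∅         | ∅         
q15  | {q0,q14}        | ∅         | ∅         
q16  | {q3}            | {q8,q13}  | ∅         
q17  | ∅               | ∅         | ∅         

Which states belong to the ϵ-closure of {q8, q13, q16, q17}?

{q0, q1, q3, q4, q7, q8, q12, q13, q14, q15, q16, q17}

Start with {q8, q13, q16, q17}.
From q13 via ϵ: add q4.
From q16 via ϵ: add q3.
From q3 via ϵ: add q1.
From q4 via ϵ: add q15.
From q15 via ϵ: add q0, q14.
From q0 via ϵ: add q12.
From q12 via ϵ: add q7.
No new states can be added; the closed set is {q0, q1, q3, q4, q7, q8, q12, q13, q14, q15, q16, q17}.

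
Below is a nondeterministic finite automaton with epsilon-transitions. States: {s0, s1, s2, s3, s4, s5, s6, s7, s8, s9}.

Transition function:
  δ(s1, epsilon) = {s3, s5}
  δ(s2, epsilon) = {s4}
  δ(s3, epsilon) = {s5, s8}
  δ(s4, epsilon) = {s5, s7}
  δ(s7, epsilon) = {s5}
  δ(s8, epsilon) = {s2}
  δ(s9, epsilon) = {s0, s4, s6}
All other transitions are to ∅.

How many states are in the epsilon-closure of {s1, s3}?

Start with {s1, s3}.
From s1 via epsilon: add s5.
From s3 via epsilon: add s8.
From s8 via epsilon: add s2.
From s2 via epsilon: add s4.
From s4 via epsilon: add s7.
epsilon-closure = {s1, s2, s3, s4, s5, s7, s8}, which has 7 states.

7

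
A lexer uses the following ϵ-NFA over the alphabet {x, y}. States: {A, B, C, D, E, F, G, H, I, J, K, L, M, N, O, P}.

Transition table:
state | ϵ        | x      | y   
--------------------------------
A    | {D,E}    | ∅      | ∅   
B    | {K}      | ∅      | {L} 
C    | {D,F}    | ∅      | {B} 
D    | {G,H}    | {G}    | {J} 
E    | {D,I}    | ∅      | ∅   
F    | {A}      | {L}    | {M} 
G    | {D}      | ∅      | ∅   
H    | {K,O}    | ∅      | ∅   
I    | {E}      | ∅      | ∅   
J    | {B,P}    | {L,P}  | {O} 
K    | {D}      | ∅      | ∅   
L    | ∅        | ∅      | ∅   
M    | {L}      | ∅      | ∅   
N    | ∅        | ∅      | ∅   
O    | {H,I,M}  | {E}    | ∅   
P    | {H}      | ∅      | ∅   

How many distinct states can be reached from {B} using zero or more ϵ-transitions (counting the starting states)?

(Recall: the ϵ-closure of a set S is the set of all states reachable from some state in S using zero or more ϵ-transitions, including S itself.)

Start with {B}.
From B via ϵ: add K.
From K via ϵ: add D.
From D via ϵ: add G, H.
From H via ϵ: add O.
From O via ϵ: add I, M.
From I via ϵ: add E.
From M via ϵ: add L.
ϵ-closure = {B, D, E, G, H, I, K, L, M, O}, which has 10 states.

10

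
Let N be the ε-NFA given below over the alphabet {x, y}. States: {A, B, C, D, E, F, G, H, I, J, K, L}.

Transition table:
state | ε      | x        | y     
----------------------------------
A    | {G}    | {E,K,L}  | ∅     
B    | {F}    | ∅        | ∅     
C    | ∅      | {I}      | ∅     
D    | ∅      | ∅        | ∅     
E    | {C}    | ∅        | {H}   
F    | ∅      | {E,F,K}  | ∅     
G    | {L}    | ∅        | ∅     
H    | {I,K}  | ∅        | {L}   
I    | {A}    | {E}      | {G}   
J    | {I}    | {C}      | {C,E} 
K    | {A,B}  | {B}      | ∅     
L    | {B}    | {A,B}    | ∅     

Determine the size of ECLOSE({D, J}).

Start with {D, J}.
From J via ε: add I.
From I via ε: add A.
From A via ε: add G.
From G via ε: add L.
From L via ε: add B.
From B via ε: add F.
ε-closure = {A, B, D, F, G, I, J, L}, which has 8 states.

8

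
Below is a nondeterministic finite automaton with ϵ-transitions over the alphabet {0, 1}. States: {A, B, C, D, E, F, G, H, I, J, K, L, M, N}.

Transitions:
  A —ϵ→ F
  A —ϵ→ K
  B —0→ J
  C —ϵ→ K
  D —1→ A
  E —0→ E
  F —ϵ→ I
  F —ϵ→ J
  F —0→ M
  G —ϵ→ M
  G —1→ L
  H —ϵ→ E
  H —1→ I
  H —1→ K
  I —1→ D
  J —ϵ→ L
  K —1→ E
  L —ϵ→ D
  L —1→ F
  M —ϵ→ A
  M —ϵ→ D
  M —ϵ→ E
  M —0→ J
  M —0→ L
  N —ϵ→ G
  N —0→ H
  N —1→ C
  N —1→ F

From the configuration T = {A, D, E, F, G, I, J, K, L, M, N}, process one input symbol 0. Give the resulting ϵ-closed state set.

{A, D, E, F, H, I, J, K, L, M}

E on 0 → {E}.
F on 0 → {M}.
M on 0 → {J, L}.
N on 0 → {H}.
No 0-transition from A, D, G, I, J, K, L.
Union after reading 0: {E, H, J, L, M}.
Now take the ϵ-closure:
From L via ϵ: add D.
From M via ϵ: add A.
From A via ϵ: add F, K.
From F via ϵ: add I.
No new states can be added; the closed set is {A, D, E, F, H, I, J, K, L, M}.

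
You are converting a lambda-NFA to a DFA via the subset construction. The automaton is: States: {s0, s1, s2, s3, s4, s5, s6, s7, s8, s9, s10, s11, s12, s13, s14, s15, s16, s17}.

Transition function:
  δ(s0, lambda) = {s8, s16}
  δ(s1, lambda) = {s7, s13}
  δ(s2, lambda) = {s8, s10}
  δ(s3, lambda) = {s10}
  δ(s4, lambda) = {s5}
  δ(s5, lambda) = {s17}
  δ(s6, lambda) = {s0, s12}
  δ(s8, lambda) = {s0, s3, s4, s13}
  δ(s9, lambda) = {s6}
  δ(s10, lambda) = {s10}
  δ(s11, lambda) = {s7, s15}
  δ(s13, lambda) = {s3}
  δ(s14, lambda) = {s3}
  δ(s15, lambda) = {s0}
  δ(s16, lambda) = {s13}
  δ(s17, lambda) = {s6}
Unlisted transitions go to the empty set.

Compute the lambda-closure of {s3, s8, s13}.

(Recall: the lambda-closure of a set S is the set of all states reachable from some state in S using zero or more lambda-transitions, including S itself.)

{s0, s3, s4, s5, s6, s8, s10, s12, s13, s16, s17}

Start with {s3, s8, s13}.
From s3 via lambda: add s10.
From s8 via lambda: add s0, s4.
From s0 via lambda: add s16.
From s4 via lambda: add s5.
From s5 via lambda: add s17.
From s17 via lambda: add s6.
From s6 via lambda: add s12.
No new states can be added; the closed set is {s0, s3, s4, s5, s6, s8, s10, s12, s13, s16, s17}.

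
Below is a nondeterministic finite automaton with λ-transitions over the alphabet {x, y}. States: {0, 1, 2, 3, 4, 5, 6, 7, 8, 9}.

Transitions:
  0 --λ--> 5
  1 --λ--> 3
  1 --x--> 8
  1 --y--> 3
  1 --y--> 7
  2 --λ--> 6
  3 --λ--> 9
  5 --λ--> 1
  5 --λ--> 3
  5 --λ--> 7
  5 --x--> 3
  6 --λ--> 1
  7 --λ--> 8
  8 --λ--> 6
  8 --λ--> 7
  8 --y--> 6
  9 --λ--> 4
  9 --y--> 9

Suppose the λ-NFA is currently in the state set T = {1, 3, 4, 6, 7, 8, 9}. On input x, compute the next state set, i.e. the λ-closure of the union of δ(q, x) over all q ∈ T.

{1, 3, 4, 6, 7, 8, 9}

1 on x → {8}.
No x-transition from 3, 4, 6, 7, 8, 9.
Union after reading x: {8}.
Now take the λ-closure:
From 8 via λ: add 6, 7.
From 6 via λ: add 1.
From 1 via λ: add 3.
From 3 via λ: add 9.
From 9 via λ: add 4.
No new states can be added; the closed set is {1, 3, 4, 6, 7, 8, 9}.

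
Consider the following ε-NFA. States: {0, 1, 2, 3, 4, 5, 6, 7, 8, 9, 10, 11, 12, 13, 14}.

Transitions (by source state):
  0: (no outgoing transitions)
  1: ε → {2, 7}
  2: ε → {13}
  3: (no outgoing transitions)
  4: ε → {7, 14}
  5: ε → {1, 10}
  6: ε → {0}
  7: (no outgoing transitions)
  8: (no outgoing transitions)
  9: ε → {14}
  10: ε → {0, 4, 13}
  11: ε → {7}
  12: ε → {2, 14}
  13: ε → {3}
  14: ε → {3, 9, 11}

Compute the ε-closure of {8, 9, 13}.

{3, 7, 8, 9, 11, 13, 14}

Start with {8, 9, 13}.
From 9 via ε: add 14.
From 13 via ε: add 3.
From 14 via ε: add 11.
From 11 via ε: add 7.
No new states can be added; the closed set is {3, 7, 8, 9, 11, 13, 14}.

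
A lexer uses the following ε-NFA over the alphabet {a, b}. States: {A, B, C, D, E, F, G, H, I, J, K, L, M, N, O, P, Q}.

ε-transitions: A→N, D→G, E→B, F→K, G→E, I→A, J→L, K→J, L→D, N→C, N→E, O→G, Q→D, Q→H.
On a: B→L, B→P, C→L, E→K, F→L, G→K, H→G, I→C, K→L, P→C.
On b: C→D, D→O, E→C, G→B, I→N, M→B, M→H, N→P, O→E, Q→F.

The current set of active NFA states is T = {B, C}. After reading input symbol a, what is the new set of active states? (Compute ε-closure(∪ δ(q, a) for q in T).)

B on a → {L, P}.
C on a → {L}.
Union after reading a: {L, P}.
Now take the ε-closure:
From L via ε: add D.
From D via ε: add G.
From G via ε: add E.
From E via ε: add B.
No new states can be added; the closed set is {B, D, E, G, L, P}.

{B, D, E, G, L, P}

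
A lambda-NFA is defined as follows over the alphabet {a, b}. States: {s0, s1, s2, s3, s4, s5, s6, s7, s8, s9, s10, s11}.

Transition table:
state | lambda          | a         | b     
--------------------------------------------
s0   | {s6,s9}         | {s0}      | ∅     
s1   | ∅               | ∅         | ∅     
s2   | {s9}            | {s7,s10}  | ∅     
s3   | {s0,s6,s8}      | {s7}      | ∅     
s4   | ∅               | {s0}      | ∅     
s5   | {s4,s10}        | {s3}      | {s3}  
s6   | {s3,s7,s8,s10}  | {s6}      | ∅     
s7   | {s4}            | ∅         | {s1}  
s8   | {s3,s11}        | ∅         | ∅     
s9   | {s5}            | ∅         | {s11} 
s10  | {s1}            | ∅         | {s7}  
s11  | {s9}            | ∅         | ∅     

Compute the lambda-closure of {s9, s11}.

{s1, s4, s5, s9, s10, s11}

Start with {s9, s11}.
From s9 via lambda: add s5.
From s5 via lambda: add s4, s10.
From s10 via lambda: add s1.
No new states can be added; the closed set is {s1, s4, s5, s9, s10, s11}.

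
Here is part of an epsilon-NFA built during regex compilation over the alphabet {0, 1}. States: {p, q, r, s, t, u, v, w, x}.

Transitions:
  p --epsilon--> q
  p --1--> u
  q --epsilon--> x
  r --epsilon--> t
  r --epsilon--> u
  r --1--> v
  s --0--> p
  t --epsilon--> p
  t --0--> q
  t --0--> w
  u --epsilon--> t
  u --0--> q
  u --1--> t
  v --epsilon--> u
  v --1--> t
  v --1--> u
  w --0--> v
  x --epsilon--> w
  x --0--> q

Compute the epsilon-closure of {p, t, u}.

{p, q, t, u, w, x}

Start with {p, t, u}.
From p via epsilon: add q.
From q via epsilon: add x.
From x via epsilon: add w.
No new states can be added; the closed set is {p, q, t, u, w, x}.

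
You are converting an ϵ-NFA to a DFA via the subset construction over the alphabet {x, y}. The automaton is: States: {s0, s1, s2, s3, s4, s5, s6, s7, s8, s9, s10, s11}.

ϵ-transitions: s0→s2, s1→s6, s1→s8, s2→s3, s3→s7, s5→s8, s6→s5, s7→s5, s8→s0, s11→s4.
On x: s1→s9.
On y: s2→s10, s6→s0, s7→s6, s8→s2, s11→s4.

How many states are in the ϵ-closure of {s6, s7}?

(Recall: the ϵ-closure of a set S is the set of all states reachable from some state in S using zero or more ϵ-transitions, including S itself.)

7

Start with {s6, s7}.
From s6 via ϵ: add s5.
From s5 via ϵ: add s8.
From s8 via ϵ: add s0.
From s0 via ϵ: add s2.
From s2 via ϵ: add s3.
ϵ-closure = {s0, s2, s3, s5, s6, s7, s8}, which has 7 states.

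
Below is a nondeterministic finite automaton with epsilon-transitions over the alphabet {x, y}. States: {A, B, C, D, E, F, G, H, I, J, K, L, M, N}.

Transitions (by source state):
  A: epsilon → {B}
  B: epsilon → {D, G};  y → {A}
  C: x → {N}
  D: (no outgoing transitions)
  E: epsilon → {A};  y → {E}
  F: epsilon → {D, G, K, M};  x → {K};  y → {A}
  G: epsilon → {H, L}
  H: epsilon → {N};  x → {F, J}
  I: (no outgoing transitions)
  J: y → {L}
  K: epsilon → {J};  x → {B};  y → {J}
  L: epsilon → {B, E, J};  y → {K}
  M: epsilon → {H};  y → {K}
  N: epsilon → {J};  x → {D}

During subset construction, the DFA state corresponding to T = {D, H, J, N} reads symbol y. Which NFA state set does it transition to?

{A, B, D, E, G, H, J, L, N}

J on y → {L}.
No y-transition from D, H, N.
Union after reading y: {L}.
Now take the epsilon-closure:
From L via epsilon: add B, E, J.
From B via epsilon: add D, G.
From E via epsilon: add A.
From G via epsilon: add H.
From H via epsilon: add N.
No new states can be added; the closed set is {A, B, D, E, G, H, J, L, N}.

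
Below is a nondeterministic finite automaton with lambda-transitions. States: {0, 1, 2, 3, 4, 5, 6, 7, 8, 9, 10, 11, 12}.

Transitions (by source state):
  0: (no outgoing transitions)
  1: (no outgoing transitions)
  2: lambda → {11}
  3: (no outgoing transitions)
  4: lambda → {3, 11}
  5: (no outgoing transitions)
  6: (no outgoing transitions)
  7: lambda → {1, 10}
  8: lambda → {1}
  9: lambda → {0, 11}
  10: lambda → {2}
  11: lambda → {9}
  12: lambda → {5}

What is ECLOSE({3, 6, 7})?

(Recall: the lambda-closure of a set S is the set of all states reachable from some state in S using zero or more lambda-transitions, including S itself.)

Start with {3, 6, 7}.
From 7 via lambda: add 1, 10.
From 10 via lambda: add 2.
From 2 via lambda: add 11.
From 11 via lambda: add 9.
From 9 via lambda: add 0.
No new states can be added; the closed set is {0, 1, 2, 3, 6, 7, 9, 10, 11}.

{0, 1, 2, 3, 6, 7, 9, 10, 11}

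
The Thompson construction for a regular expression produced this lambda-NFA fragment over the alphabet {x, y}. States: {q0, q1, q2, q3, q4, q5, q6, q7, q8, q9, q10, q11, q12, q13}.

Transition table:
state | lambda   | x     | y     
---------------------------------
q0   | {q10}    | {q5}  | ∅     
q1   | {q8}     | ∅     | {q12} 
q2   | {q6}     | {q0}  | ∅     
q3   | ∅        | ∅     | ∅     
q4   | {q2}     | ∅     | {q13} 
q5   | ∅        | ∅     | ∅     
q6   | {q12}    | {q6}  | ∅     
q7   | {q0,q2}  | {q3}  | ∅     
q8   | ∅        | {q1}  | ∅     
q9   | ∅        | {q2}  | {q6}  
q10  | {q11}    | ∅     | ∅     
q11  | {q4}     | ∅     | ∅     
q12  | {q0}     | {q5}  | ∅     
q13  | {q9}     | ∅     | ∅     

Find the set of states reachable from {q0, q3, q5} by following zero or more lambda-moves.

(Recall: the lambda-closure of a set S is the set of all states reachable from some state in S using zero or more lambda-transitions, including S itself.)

{q0, q2, q3, q4, q5, q6, q10, q11, q12}

Start with {q0, q3, q5}.
From q0 via lambda: add q10.
From q10 via lambda: add q11.
From q11 via lambda: add q4.
From q4 via lambda: add q2.
From q2 via lambda: add q6.
From q6 via lambda: add q12.
No new states can be added; the closed set is {q0, q2, q3, q4, q5, q6, q10, q11, q12}.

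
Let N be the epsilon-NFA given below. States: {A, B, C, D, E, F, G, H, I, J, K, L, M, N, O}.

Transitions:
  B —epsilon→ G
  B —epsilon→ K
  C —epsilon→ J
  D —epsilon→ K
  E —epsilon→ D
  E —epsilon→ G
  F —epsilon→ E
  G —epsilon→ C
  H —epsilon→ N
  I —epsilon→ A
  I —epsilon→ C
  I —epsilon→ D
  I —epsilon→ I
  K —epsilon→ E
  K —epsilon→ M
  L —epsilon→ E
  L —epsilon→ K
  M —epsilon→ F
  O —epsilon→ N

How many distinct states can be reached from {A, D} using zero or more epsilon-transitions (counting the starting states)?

Start with {A, D}.
From D via epsilon: add K.
From K via epsilon: add E, M.
From E via epsilon: add G.
From M via epsilon: add F.
From G via epsilon: add C.
From C via epsilon: add J.
epsilon-closure = {A, C, D, E, F, G, J, K, M}, which has 9 states.

9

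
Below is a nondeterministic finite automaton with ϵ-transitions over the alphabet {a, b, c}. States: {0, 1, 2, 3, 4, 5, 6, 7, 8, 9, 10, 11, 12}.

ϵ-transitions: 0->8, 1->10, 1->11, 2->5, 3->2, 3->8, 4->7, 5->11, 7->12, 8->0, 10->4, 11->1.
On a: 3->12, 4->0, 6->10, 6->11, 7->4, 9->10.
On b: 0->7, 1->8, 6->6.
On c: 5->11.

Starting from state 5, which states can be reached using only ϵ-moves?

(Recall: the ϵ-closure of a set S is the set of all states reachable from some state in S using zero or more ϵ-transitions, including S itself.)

Start with {5}.
From 5 via ϵ: add 11.
From 11 via ϵ: add 1.
From 1 via ϵ: add 10.
From 10 via ϵ: add 4.
From 4 via ϵ: add 7.
From 7 via ϵ: add 12.
No new states can be added; the closed set is {1, 4, 5, 7, 10, 11, 12}.

{1, 4, 5, 7, 10, 11, 12}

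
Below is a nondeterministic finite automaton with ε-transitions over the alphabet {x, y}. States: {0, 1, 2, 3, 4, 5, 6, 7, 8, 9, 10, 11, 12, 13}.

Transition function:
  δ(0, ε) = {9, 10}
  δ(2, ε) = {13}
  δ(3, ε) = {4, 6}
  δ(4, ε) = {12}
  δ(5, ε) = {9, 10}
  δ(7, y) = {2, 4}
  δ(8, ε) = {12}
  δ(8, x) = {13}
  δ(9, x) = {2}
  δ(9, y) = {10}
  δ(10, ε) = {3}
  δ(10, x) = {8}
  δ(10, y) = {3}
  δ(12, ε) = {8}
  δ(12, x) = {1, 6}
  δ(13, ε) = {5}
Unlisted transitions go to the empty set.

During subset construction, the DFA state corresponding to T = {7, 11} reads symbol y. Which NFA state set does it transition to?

7 on y → {2, 4}.
No y-transition from 11.
Union after reading y: {2, 4}.
Now take the ε-closure:
From 2 via ε: add 13.
From 4 via ε: add 12.
From 12 via ε: add 8.
From 13 via ε: add 5.
From 5 via ε: add 9, 10.
From 10 via ε: add 3.
From 3 via ε: add 6.
No new states can be added; the closed set is {2, 3, 4, 5, 6, 8, 9, 10, 12, 13}.

{2, 3, 4, 5, 6, 8, 9, 10, 12, 13}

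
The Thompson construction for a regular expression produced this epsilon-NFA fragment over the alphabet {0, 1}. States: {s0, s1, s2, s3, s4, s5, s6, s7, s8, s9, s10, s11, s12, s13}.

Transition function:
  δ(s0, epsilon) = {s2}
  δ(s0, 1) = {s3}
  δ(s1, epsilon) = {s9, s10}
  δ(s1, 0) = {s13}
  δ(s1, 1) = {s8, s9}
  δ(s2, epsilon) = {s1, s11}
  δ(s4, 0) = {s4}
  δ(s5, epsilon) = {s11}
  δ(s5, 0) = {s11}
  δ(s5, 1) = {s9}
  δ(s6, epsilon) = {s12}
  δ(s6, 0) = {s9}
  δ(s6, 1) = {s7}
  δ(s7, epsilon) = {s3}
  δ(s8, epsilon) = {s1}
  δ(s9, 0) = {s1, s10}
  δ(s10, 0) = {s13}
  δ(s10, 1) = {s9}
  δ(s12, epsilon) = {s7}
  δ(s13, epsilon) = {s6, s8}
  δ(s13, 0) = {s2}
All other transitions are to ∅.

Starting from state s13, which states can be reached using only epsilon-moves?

{s1, s3, s6, s7, s8, s9, s10, s12, s13}

Start with {s13}.
From s13 via epsilon: add s6, s8.
From s6 via epsilon: add s12.
From s8 via epsilon: add s1.
From s1 via epsilon: add s9, s10.
From s12 via epsilon: add s7.
From s7 via epsilon: add s3.
No new states can be added; the closed set is {s1, s3, s6, s7, s8, s9, s10, s12, s13}.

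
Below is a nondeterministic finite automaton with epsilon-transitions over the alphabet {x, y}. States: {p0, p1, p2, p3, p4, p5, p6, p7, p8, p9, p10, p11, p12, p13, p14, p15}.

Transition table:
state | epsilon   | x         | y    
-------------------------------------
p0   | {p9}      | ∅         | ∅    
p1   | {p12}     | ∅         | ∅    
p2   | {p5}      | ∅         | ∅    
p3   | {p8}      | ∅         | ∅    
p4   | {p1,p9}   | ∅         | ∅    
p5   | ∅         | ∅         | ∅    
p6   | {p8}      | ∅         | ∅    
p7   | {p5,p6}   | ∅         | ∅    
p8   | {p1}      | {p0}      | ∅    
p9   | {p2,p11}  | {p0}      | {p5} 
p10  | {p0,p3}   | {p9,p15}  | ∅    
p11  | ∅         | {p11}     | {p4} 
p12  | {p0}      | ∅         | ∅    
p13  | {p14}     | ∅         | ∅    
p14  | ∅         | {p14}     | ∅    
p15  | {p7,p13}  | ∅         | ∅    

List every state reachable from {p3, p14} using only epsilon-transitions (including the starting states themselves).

{p0, p1, p2, p3, p5, p8, p9, p11, p12, p14}

Start with {p3, p14}.
From p3 via epsilon: add p8.
From p8 via epsilon: add p1.
From p1 via epsilon: add p12.
From p12 via epsilon: add p0.
From p0 via epsilon: add p9.
From p9 via epsilon: add p2, p11.
From p2 via epsilon: add p5.
No new states can be added; the closed set is {p0, p1, p2, p3, p5, p8, p9, p11, p12, p14}.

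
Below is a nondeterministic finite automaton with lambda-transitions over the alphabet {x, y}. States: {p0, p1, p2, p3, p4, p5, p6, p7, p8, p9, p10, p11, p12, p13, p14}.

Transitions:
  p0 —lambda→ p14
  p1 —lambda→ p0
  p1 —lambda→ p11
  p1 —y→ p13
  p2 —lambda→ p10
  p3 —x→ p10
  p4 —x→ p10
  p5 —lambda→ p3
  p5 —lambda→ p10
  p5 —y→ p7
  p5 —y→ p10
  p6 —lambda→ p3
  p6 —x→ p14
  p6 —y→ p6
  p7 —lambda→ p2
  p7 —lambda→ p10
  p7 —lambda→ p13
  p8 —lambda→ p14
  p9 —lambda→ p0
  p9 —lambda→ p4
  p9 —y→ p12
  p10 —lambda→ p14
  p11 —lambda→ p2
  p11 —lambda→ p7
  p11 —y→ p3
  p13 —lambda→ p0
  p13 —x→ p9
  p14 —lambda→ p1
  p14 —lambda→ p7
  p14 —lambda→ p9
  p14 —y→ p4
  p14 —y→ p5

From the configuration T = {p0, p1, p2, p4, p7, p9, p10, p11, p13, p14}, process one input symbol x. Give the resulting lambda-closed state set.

{p0, p1, p2, p4, p7, p9, p10, p11, p13, p14}

p4 on x → {p10}.
p13 on x → {p9}.
No x-transition from p0, p1, p2, p7, p9, p10, p11, p14.
Union after reading x: {p9, p10}.
Now take the lambda-closure:
From p9 via lambda: add p0, p4.
From p10 via lambda: add p14.
From p14 via lambda: add p1, p7.
From p1 via lambda: add p11.
From p7 via lambda: add p2, p13.
No new states can be added; the closed set is {p0, p1, p2, p4, p7, p9, p10, p11, p13, p14}.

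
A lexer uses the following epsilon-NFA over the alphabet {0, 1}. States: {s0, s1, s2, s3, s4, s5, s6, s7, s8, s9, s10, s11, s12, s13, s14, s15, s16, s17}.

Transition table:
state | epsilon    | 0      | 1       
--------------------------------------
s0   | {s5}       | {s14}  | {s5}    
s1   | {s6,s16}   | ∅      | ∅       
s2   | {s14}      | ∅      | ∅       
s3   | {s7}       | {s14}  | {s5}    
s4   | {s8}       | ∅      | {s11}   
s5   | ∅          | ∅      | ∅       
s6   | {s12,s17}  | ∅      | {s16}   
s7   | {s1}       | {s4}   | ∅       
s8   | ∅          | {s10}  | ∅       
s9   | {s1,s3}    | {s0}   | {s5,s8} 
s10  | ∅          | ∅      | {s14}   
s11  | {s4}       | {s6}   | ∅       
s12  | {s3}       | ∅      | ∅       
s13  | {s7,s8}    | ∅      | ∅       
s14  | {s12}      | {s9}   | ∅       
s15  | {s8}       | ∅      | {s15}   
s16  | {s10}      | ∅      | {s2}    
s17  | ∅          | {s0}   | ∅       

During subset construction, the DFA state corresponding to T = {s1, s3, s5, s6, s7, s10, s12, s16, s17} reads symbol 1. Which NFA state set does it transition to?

{s1, s2, s3, s5, s6, s7, s10, s12, s14, s16, s17}

s3 on 1 → {s5}.
s6 on 1 → {s16}.
s10 on 1 → {s14}.
s16 on 1 → {s2}.
No 1-transition from s1, s5, s7, s12, s17.
Union after reading 1: {s2, s5, s14, s16}.
Now take the epsilon-closure:
From s14 via epsilon: add s12.
From s16 via epsilon: add s10.
From s12 via epsilon: add s3.
From s3 via epsilon: add s7.
From s7 via epsilon: add s1.
From s1 via epsilon: add s6.
From s6 via epsilon: add s17.
No new states can be added; the closed set is {s1, s2, s3, s5, s6, s7, s10, s12, s14, s16, s17}.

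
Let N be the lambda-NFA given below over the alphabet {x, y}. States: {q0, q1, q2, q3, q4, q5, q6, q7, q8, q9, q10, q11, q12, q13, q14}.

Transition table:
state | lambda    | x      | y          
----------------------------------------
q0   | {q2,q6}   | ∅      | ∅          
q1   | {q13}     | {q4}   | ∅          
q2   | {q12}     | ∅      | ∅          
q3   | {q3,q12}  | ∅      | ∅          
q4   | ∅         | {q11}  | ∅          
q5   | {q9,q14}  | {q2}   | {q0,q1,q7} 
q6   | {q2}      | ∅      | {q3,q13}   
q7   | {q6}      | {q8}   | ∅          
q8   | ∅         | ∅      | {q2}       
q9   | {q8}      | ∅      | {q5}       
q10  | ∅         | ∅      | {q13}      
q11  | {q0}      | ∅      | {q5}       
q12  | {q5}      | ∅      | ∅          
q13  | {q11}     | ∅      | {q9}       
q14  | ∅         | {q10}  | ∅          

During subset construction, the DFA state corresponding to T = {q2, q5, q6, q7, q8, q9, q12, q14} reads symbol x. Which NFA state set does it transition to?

{q2, q5, q8, q9, q10, q12, q14}

q5 on x → {q2}.
q7 on x → {q8}.
q14 on x → {q10}.
No x-transition from q2, q6, q8, q9, q12.
Union after reading x: {q2, q8, q10}.
Now take the lambda-closure:
From q2 via lambda: add q12.
From q12 via lambda: add q5.
From q5 via lambda: add q9, q14.
No new states can be added; the closed set is {q2, q5, q8, q9, q10, q12, q14}.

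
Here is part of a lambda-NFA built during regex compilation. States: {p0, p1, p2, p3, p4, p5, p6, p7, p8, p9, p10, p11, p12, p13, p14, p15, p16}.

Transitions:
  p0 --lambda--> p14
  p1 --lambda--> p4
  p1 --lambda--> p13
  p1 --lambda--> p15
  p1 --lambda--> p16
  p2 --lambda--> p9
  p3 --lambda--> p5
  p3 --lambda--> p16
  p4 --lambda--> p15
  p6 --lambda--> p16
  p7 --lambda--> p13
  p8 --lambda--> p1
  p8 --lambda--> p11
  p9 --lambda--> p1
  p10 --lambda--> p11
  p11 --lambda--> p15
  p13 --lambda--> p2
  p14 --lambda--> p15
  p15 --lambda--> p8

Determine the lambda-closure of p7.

{p1, p2, p4, p7, p8, p9, p11, p13, p15, p16}

Start with {p7}.
From p7 via lambda: add p13.
From p13 via lambda: add p2.
From p2 via lambda: add p9.
From p9 via lambda: add p1.
From p1 via lambda: add p4, p15, p16.
From p15 via lambda: add p8.
From p8 via lambda: add p11.
No new states can be added; the closed set is {p1, p2, p4, p7, p8, p9, p11, p13, p15, p16}.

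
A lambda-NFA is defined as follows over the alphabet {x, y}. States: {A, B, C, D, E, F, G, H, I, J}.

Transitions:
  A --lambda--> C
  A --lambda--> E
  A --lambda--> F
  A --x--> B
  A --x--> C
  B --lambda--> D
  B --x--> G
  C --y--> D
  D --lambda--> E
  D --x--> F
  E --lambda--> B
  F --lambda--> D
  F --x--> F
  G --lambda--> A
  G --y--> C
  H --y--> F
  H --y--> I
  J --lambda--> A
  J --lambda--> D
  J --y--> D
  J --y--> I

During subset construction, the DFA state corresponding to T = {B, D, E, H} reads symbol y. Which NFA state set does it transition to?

H on y → {F, I}.
No y-transition from B, D, E.
Union after reading y: {F, I}.
Now take the lambda-closure:
From F via lambda: add D.
From D via lambda: add E.
From E via lambda: add B.
No new states can be added; the closed set is {B, D, E, F, I}.

{B, D, E, F, I}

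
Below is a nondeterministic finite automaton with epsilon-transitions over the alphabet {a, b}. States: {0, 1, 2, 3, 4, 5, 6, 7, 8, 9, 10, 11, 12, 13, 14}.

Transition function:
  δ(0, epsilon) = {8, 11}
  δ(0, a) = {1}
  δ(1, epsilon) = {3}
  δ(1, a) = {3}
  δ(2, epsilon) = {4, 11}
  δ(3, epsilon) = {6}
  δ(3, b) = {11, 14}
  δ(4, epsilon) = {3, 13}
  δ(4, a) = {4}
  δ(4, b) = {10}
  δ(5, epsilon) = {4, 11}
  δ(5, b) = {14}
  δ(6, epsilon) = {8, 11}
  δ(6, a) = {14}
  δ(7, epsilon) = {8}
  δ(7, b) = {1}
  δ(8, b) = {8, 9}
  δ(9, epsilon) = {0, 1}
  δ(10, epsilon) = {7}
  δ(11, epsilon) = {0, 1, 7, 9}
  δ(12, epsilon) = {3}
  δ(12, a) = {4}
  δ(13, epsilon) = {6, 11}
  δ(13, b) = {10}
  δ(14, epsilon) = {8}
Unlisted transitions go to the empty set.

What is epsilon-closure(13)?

Start with {13}.
From 13 via epsilon: add 6, 11.
From 6 via epsilon: add 8.
From 11 via epsilon: add 0, 1, 7, 9.
From 1 via epsilon: add 3.
No new states can be added; the closed set is {0, 1, 3, 6, 7, 8, 9, 11, 13}.

{0, 1, 3, 6, 7, 8, 9, 11, 13}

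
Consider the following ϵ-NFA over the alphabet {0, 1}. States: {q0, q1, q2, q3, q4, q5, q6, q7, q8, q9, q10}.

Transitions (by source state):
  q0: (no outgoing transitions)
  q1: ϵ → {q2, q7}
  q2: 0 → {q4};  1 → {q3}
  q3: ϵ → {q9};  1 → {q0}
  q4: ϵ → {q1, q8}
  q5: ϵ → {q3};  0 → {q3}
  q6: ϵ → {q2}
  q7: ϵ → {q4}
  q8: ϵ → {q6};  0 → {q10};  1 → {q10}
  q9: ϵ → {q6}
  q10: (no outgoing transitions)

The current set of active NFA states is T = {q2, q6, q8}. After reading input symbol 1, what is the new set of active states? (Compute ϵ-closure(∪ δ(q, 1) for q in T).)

q2 on 1 → {q3}.
q8 on 1 → {q10}.
No 1-transition from q6.
Union after reading 1: {q3, q10}.
Now take the ϵ-closure:
From q3 via ϵ: add q9.
From q9 via ϵ: add q6.
From q6 via ϵ: add q2.
No new states can be added; the closed set is {q2, q3, q6, q9, q10}.

{q2, q3, q6, q9, q10}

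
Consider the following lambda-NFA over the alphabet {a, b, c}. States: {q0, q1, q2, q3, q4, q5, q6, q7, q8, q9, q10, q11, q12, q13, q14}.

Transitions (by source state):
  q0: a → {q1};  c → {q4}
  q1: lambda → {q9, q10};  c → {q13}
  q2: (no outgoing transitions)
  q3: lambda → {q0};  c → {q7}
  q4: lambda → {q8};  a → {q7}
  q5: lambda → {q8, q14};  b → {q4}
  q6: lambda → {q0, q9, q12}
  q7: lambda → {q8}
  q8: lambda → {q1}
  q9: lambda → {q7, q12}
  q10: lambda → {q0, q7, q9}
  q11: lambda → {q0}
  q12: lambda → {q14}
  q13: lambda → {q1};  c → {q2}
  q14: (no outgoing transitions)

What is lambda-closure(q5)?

{q0, q1, q5, q7, q8, q9, q10, q12, q14}

Start with {q5}.
From q5 via lambda: add q8, q14.
From q8 via lambda: add q1.
From q1 via lambda: add q9, q10.
From q9 via lambda: add q7, q12.
From q10 via lambda: add q0.
No new states can be added; the closed set is {q0, q1, q5, q7, q8, q9, q10, q12, q14}.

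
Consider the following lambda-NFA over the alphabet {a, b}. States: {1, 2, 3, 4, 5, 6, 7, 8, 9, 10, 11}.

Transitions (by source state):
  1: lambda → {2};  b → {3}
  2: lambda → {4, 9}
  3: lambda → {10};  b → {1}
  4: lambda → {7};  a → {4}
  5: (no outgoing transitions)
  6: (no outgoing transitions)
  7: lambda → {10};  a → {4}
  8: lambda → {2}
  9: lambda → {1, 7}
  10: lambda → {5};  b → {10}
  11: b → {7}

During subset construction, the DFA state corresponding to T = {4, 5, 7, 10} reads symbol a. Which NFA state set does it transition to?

{4, 5, 7, 10}

4 on a → {4}.
7 on a → {4}.
No a-transition from 5, 10.
Union after reading a: {4}.
Now take the lambda-closure:
From 4 via lambda: add 7.
From 7 via lambda: add 10.
From 10 via lambda: add 5.
No new states can be added; the closed set is {4, 5, 7, 10}.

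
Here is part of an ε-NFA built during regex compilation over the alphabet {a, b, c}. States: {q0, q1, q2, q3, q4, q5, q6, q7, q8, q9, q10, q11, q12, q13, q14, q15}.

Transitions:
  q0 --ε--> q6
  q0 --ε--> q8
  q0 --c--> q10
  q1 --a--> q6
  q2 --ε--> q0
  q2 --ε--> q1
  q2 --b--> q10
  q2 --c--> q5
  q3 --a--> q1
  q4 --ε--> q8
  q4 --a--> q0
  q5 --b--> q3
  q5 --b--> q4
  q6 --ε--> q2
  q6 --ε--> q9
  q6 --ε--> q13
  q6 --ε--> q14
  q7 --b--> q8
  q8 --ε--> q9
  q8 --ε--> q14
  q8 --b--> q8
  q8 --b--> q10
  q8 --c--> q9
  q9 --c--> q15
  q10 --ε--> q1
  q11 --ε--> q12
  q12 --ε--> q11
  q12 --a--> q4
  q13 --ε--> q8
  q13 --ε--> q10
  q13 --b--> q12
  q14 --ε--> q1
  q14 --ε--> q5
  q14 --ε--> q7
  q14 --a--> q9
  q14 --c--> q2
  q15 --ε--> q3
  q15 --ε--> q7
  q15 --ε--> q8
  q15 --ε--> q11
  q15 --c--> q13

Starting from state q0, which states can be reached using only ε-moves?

{q0, q1, q2, q5, q6, q7, q8, q9, q10, q13, q14}

Start with {q0}.
From q0 via ε: add q6, q8.
From q6 via ε: add q2, q9, q13, q14.
From q2 via ε: add q1.
From q13 via ε: add q10.
From q14 via ε: add q5, q7.
No new states can be added; the closed set is {q0, q1, q2, q5, q6, q7, q8, q9, q10, q13, q14}.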